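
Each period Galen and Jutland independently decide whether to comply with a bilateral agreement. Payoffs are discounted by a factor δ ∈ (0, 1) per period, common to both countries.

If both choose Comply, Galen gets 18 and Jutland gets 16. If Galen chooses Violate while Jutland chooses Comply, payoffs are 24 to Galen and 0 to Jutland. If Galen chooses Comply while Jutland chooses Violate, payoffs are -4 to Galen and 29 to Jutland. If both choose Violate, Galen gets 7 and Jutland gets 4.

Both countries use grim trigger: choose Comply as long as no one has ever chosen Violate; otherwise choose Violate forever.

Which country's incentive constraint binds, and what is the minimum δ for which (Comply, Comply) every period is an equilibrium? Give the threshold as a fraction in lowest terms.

For Galen: deviation gain 24−18 = 6, per-period punishment loss 18−7 = 11. IC gives δ ≥ 6/17.
For Jutland: gain 13, loss 12 per period, so δ ≥ 13/25.
The tighter constraint is Jutland's, so cooperation needs δ ≥ 13/25.

Jutland; δ ≥ 13/25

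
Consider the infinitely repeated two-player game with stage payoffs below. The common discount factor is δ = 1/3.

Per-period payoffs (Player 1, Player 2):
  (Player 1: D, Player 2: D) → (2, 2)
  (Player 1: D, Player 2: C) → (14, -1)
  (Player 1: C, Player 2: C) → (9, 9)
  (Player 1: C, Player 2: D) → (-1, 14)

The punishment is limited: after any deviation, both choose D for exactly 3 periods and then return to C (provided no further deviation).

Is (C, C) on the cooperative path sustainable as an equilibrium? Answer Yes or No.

No

A one-shot deviation gives 14 now, then 2 for 3 periods, then back to 9.
Gain from deviating: (14−9) today; loss: (9−2) in each of the next 3 periods.
No-deviation condition: (9−2)(δ+…+δ^3) ≥ 14−9, i.e. δ+…+δ^3 ≥ 5/7.
At δ = 1/3: δ+…+δ^3 = 0.4815 < 0.7143.
So cooperation is not sustainable.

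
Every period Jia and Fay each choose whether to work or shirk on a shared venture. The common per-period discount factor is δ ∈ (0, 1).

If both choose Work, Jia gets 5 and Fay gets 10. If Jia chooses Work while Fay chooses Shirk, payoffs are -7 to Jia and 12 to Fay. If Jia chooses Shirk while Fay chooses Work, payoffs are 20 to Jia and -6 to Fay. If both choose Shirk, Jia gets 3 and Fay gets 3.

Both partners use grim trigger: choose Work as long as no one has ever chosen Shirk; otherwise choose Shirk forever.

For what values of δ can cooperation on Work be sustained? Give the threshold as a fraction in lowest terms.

15/17

Jia's threshold: (20−5)/(20−3) = 15/17.
Fay's threshold: (12−10)/(12−3) = 2/9.
15/17 > 2/9, so Jia binds and δ* = 15/17.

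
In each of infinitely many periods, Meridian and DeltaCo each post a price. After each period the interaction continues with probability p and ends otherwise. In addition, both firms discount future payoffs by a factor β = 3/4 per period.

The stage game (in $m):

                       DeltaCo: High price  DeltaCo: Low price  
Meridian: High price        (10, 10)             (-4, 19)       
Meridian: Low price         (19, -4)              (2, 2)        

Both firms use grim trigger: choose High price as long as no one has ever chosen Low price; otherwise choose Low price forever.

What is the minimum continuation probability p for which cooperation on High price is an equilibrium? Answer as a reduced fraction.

12/17

Expected continuation weight on next period's payoff is β·p = 3/4·p, which plays the role of the discount factor.
Cooperation requires 3/4·p ≥ (19−10)/(19−2) = 9/17, hence p ≥ 12/17.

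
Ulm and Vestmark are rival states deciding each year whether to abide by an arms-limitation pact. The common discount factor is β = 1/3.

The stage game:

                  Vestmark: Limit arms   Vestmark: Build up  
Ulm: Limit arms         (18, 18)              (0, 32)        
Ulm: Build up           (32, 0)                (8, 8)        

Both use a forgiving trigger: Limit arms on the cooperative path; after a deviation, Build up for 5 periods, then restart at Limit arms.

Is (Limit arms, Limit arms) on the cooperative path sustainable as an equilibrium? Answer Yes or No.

A one-shot deviation gives 32 now, then 8 for 5 periods, then back to 18.
Gain from deviating: (32−18) today; loss: (18−8) in each of the next 5 periods.
No-deviation condition: (18−8)(β+…+β^5) ≥ 32−18, i.e. β+…+β^5 ≥ 7/5.
At β = 1/3: β+…+β^5 = 0.4979 < 1.4000.
So cooperation is not sustainable.

No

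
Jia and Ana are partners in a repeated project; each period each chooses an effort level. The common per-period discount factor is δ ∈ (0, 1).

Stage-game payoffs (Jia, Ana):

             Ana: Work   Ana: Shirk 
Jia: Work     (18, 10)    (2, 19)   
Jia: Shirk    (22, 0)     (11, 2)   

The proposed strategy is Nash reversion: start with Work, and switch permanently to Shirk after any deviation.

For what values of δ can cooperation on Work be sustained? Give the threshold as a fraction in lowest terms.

9/17

Jia's threshold: (22−18)/(22−11) = 4/11.
Ana's threshold: (19−10)/(19−2) = 9/17.
4/11 < 9/17, so Ana binds and δ* = 9/17.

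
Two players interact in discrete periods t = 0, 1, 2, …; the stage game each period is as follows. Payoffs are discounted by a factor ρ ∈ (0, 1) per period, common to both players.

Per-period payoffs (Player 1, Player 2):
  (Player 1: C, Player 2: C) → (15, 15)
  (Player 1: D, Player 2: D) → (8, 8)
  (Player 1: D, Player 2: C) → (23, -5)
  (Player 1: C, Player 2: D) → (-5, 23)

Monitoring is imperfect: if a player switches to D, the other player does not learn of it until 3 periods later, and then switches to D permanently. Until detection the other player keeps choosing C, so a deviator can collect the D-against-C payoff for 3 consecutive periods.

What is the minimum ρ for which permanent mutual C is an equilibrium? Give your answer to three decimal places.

0.811

A deviator earns 23 for 3 periods, then 8 forever; cooperating earns 15 forever. Multiplying the IC by (1−ρ):
15 ≥ 23(1−ρ^3) + 8ρ^3, so 15·ρ^3 ≥ 8 and ρ^3 ≥ 8/15.
ρ ≥ (8/15)^(1/3) ≈ 0.811.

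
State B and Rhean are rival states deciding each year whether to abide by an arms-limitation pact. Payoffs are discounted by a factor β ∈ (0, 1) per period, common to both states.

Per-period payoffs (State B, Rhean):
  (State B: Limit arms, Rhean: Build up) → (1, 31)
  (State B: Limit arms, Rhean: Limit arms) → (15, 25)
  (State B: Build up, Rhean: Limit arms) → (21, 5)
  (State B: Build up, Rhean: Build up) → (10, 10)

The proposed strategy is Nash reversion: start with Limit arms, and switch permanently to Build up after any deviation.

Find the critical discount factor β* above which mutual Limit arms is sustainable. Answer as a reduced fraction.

State B: cooperation gives 15 each period; deviation gives 21 once then 10 forever.
  15/(1−β) ≥ 21 + 10β/(1−β) ⇒ β ≥ 6/11.
Rhean: cooperation gives 25 each period; deviation gives 31 once then 10 forever.
  β ≥ 6/21 = 2/7.
Both must hold, so the binding constraint is State B's: β ≥ 6/11.

6/11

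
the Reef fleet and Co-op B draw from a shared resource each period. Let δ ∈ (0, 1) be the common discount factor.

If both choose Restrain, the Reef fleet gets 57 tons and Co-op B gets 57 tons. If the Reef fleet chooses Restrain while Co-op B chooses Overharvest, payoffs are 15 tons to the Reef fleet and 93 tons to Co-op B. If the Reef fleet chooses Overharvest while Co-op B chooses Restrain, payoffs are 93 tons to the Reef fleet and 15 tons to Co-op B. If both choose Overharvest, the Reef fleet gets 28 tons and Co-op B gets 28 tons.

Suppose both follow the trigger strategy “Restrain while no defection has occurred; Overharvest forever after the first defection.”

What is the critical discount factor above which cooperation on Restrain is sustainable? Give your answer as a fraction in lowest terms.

36/65

Under grim trigger the critical discount factor is (T−C)/(T−P) with T = 93, C = 57, P = 28.
δ* = (93−57)/(93−28) = 36/65.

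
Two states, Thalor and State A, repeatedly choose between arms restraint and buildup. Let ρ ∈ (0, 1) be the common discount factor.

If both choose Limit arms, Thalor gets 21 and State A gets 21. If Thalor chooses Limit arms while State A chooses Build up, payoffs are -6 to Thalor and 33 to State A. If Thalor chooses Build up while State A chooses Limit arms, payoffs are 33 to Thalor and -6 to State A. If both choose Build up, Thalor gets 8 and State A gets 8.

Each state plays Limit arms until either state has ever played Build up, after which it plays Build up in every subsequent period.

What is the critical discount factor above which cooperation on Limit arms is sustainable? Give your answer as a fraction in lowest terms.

One-period gain from deviating is 33 − 21 = 12. The loss is 21 − 8 = 13 in every subsequent period, with present value 13·ρ/(1−ρ).
Deviation is unprofitable when 13·ρ/(1−ρ) ≥ 12, i.e. ρ/(1−ρ) ≥ 12/13.
Equivalently ρ ≥ 12/(12+13) = 12/25.

12/25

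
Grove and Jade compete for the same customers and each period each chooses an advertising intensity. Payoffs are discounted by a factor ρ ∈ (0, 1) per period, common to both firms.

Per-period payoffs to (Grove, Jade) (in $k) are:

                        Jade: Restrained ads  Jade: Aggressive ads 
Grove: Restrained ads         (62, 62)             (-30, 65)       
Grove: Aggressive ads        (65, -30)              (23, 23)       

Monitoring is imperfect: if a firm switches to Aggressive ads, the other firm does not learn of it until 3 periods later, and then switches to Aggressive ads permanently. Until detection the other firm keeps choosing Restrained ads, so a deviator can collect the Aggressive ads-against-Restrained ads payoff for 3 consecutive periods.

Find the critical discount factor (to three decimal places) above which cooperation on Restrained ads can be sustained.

0.415

Deviating for the 3 undetected periods gains 65−62 = 3 per period over cooperation, then loses 62−23 = 39 per period forever once punishment starts.
Gain: 3(1 + ρ + … + ρ^2); loss: 39·ρ^3/(1−ρ).
No profitable deviation ⇔ 3(1−ρ^3) ≤ 39·ρ^3, i.e. ρ^3 ≥ 3/(3+39) = 1/14.
Hence ρ ≥ (1/14)^(1/3) ≈ 0.415.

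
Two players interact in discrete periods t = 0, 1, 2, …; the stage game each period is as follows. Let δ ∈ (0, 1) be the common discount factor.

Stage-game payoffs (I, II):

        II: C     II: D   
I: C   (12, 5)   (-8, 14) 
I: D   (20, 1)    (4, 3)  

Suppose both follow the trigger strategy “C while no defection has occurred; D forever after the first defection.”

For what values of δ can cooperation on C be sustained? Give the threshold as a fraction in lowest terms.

9/11

I: cooperation gives 12 each period; deviation gives 20 once then 4 forever.
  12/(1−δ) ≥ 20 + 4δ/(1−δ) ⇒ δ ≥ 8/16 = 1/2.
II: cooperation gives 5 each period; deviation gives 14 once then 3 forever.
  δ ≥ 9/11.
Both must hold, so the binding constraint is II's: δ ≥ 9/11.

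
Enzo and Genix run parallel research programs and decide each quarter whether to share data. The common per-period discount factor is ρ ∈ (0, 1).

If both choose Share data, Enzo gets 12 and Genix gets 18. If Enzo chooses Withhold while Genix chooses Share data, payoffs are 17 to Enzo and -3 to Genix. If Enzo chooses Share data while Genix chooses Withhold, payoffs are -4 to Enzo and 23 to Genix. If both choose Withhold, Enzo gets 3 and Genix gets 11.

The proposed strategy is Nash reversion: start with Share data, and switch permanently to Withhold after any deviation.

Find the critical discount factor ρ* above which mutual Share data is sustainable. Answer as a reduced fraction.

5/12

Enzo's threshold: (17−12)/(17−3) = 5/14.
Genix's threshold: (23−18)/(23−11) = 5/12.
5/14 < 5/12, so Genix binds and ρ* = 5/12.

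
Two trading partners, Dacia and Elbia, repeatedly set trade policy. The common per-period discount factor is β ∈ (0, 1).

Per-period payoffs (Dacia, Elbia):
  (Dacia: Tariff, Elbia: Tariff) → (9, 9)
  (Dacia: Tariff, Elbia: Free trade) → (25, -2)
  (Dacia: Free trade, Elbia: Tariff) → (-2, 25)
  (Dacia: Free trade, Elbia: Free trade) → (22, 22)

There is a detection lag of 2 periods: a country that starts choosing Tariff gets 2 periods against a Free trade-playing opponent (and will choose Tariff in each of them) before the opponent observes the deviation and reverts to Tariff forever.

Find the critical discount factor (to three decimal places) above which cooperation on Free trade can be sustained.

0.433

The best deviation is to choose Tariff for all 2 undetected periods, earning 25 each, then 9 forever once detected.
Deviation value: 25(1−β^2)/(1−β) + 9β^2/(1−β); cooperation value: 22/(1−β).
IC: 22 ≥ 25(1−β^2) + 9β^2 = 25 − 16β^2.
So β^2 ≥ 3/16, giving β ≥ (3/16)^(1/2) ≈ 0.433.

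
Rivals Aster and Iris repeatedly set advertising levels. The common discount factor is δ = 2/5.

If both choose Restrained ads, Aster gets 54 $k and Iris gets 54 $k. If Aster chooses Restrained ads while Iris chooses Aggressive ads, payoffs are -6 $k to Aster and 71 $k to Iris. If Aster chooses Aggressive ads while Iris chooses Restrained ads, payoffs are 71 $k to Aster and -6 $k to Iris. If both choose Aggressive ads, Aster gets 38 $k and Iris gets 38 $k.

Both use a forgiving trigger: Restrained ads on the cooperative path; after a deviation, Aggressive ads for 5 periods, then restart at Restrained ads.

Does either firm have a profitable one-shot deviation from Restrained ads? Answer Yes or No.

Yes

A one-shot deviation gives 71 now, then 38 for 5 periods, then back to 54.
Gain from deviating: (71−54) today; loss: (54−38) in each of the next 5 periods.
No-deviation condition: (54−38)(δ+…+δ^5) ≥ 71−54, i.e. δ+…+δ^5 ≥ 17/16.
At δ = 2/5: δ+…+δ^5 = 0.6598 < 1.0625.
So cooperation is not sustainable.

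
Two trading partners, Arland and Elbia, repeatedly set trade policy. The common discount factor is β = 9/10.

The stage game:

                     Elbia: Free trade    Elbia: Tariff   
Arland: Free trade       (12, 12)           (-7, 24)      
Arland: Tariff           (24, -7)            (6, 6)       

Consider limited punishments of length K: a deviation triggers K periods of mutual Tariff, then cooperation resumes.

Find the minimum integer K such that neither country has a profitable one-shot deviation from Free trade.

IC: β(1−β^K)/(1−β) ≥ (24−12)/(12−6) = 2.
With β = 9/10: need 1 − β^K ≥ 2·(1−9/10)/(9/10), i.e. β^K ≤ 0.7778.
Since (9/10)^2 = 0.8100 and (9/10)^3 = 0.7290, the smallest such K is 3.

3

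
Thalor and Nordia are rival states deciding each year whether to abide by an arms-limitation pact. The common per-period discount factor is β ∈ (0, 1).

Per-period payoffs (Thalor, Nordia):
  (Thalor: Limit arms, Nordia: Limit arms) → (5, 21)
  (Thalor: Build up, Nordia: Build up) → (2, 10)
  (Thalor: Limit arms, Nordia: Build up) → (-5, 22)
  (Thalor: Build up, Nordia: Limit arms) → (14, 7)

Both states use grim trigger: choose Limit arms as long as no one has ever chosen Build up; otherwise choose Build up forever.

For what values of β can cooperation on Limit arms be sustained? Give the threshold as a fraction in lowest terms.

For Thalor: deviation gain 14−5 = 9, per-period punishment loss 5−2 = 3. IC gives β ≥ 9/12 = 3/4.
For Nordia: gain 1, loss 11 per period, so β ≥ 1/12.
The tighter constraint is Thalor's, so cooperation needs β ≥ 3/4.

3/4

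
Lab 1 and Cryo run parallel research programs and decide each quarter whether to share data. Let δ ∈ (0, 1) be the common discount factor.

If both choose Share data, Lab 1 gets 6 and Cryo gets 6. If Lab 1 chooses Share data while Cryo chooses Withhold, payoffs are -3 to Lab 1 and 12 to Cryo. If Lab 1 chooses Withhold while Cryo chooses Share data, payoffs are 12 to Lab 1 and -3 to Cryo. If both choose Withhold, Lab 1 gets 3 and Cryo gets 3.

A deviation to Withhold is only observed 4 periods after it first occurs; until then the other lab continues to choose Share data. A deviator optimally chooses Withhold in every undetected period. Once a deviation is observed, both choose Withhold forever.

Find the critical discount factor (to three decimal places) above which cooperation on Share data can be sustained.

0.904

Deviating for the 4 undetected periods gains 12−6 = 6 per period over cooperation, then loses 6−3 = 3 per period forever once punishment starts.
Gain: 6(1 + δ + … + δ^3); loss: 3·δ^4/(1−δ).
No profitable deviation ⇔ 6(1−δ^4) ≤ 3·δ^4, i.e. δ^4 ≥ 6/(6+3) = 2/3.
Hence δ ≥ (2/3)^(1/4) ≈ 0.904.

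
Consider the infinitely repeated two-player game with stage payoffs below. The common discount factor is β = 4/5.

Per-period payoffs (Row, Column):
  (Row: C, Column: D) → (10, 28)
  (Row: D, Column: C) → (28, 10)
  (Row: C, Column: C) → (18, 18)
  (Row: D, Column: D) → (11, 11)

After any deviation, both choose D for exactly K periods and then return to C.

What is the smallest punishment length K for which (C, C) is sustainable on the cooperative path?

2

No profitable deviation requires (18−11)(β+…+β^K) ≥ 28−18, i.e. β+…+β^K ≥ 10/7 ≈ 1.4286.
With β = 4/5, the partial sums are K=1: 0.8000, K=2: 1.4400.
K = 2 is the first length at which the sum reaches 1.4286.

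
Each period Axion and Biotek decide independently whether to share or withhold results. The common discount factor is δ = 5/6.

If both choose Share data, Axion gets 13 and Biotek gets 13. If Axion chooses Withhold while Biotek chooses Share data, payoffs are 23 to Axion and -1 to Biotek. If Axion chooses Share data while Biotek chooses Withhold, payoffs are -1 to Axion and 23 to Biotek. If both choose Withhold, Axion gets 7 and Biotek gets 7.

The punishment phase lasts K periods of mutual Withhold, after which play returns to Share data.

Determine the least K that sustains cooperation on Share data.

3

Need Σ_{k=1}^{K} δ^k ≥ (23−13)/(13−7) = 1.6667 at δ = 5/6.
At K = 2 the sum is 1.5278 < 1.6667; at K = 3 it is 2.1065 ≥ 1.6667.
So the minimum punishment length is K = 3.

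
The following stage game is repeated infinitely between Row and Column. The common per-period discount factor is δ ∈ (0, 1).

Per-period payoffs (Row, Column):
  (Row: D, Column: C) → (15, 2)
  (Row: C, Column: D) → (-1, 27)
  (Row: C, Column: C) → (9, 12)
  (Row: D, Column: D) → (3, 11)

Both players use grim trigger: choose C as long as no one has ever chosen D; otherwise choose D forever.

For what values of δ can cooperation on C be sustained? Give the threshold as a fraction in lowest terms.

Row's threshold: (15−9)/(15−3) = 1/2.
Column's threshold: (27−12)/(27−11) = 15/16.
1/2 < 15/16, so Column binds and δ* = 15/16.

15/16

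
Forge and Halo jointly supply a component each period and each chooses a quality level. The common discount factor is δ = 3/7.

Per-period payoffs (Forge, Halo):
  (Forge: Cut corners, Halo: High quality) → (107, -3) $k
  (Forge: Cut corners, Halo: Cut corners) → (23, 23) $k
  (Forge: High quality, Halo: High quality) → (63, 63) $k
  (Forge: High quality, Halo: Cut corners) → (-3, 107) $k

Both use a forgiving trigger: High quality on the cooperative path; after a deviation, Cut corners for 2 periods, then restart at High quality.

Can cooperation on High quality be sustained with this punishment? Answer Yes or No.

No

IC: δ+…+δ^2 ≥ (107−63)/(63−23) = 11/10.
At δ = 3/7: partial sum = 0.6122 < 1.1000. Cooperation not sustainable.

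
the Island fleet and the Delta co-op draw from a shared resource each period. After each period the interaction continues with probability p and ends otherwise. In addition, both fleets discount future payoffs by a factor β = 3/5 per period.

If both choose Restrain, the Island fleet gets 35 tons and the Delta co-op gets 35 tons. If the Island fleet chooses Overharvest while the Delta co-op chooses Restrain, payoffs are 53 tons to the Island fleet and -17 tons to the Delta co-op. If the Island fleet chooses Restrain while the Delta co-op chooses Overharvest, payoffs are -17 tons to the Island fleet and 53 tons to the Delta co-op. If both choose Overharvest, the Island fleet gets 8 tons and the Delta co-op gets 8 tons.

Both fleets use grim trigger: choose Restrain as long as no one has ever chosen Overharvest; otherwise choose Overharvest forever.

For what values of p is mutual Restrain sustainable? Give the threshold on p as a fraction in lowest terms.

Expected continuation weight on next period's payoff is β·p = 3/5·p, which plays the role of the discount factor.
Cooperation requires 3/5·p ≥ (53−35)/(53−8) = 2/5, hence p ≥ 2/3.

2/3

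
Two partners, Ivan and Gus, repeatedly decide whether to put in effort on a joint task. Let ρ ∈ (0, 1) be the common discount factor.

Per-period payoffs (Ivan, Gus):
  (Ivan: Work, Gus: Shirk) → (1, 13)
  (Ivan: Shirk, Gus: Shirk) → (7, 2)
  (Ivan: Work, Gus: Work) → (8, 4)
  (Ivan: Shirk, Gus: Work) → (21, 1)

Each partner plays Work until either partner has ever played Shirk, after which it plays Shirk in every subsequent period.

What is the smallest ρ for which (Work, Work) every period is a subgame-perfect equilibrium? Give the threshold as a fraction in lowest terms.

Ivan: cooperation gives 8 each period; deviation gives 21 once then 7 forever.
  8/(1−ρ) ≥ 21 + 7ρ/(1−ρ) ⇒ ρ ≥ 13/14.
Gus: cooperation gives 4 each period; deviation gives 13 once then 2 forever.
  ρ ≥ 9/11.
Both must hold, so the binding constraint is Ivan's: ρ ≥ 13/14.

13/14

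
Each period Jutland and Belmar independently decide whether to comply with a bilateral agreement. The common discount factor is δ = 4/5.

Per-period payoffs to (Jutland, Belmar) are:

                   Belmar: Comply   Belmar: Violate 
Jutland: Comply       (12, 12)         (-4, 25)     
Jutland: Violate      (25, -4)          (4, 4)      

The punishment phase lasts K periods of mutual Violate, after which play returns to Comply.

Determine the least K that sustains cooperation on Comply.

No profitable deviation requires (12−4)(δ+…+δ^K) ≥ 25−12, i.e. δ+…+δ^K ≥ 13/8 ≈ 1.6250.
With δ = 4/5, the partial sums are K=1: 0.8000, K=2: 1.4400, K=3: 1.9520.
K = 3 is the first length at which the sum reaches 1.6250.

3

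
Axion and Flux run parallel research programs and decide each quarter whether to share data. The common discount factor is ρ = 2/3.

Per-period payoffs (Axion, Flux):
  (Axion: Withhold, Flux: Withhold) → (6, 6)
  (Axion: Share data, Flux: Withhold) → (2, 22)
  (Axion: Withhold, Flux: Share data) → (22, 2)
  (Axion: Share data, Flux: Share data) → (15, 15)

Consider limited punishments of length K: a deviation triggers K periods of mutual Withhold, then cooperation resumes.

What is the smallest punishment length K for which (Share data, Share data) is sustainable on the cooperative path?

2

No profitable deviation requires (15−6)(ρ+…+ρ^K) ≥ 22−15, i.e. ρ+…+ρ^K ≥ 7/9 ≈ 0.7778.
With ρ = 2/3, the partial sums are K=1: 0.6667, K=2: 1.1111.
K = 2 is the first length at which the sum reaches 0.7778.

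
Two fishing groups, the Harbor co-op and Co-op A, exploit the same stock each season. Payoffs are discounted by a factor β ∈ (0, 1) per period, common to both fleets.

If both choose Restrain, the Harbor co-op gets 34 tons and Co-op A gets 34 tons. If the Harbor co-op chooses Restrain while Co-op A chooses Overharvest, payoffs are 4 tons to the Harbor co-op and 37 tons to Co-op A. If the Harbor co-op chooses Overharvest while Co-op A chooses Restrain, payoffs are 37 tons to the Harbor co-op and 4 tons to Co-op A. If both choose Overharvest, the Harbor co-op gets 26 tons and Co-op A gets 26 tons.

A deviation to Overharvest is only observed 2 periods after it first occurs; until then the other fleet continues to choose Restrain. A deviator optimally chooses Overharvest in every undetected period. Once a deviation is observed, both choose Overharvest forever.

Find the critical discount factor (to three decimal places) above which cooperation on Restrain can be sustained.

0.522

A deviator earns 37 for 2 periods, then 26 forever; cooperating earns 34 forever. Multiplying the IC by (1−β):
34 ≥ 37(1−β^2) + 26β^2, so 11·β^2 ≥ 3 and β^2 ≥ 3/11.
β ≥ (3/11)^(1/2) ≈ 0.522.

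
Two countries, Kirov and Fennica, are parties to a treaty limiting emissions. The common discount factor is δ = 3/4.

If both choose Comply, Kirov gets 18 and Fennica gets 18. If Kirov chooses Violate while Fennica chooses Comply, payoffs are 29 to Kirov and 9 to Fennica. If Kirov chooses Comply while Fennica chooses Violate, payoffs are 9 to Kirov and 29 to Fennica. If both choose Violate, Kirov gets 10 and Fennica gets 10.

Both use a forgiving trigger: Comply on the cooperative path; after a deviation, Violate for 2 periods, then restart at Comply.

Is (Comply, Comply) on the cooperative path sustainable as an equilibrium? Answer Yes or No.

Comparing payoff streams over the 3 periods until play realigns: cooperate → 18(1+δ+…+δ^2); deviate → 29 + 10(δ+…+δ^2).
Cooperation is sustained iff (18−10)(δ+…+δ^2) ≥ 29−18.
δ+…+δ^2 = 3/4·(1−(3/4)^2)/(1−3/4) = 1.3125, and (29−18)/(18−10) = 1.3750.
1.3125 < 1.3750, so cooperation is not sustainable.

No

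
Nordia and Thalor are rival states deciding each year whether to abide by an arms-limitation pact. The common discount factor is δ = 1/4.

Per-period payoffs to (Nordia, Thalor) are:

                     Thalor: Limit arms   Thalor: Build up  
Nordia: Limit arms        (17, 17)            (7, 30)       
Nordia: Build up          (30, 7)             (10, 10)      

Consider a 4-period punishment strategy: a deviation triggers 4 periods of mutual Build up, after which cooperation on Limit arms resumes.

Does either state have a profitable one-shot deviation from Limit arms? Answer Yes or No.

Yes

A one-shot deviation gives 30 now, then 10 for 4 periods, then back to 17.
Gain from deviating: (30−17) today; loss: (17−10) in each of the next 4 periods.
No-deviation condition: (17−10)(δ+…+δ^4) ≥ 30−17, i.e. δ+…+δ^4 ≥ 13/7.
At δ = 1/4: δ+…+δ^4 = 0.3320 < 1.8571.
So cooperation is not sustainable.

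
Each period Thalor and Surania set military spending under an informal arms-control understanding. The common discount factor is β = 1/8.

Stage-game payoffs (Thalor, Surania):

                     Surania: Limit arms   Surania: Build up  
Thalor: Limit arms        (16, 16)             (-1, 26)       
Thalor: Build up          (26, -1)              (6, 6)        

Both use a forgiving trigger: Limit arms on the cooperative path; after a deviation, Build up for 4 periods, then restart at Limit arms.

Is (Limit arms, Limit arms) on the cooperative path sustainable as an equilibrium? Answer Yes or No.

No

A one-shot deviation gives 26 now, then 6 for 4 periods, then back to 16.
Gain from deviating: (26−16) today; loss: (16−6) in each of the next 4 periods.
No-deviation condition: (16−6)(β+…+β^4) ≥ 26−16, i.e. β+…+β^4 ≥ 1.
At β = 1/8: β+…+β^4 = 0.1428 < 1.0000.
So cooperation is not sustainable.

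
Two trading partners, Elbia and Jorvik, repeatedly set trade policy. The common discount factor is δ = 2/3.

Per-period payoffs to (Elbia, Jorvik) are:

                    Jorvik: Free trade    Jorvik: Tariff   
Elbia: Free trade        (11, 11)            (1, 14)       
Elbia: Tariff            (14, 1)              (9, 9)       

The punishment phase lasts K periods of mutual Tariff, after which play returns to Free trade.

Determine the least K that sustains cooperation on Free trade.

4

IC: δ(1−δ^K)/(1−δ) ≥ (14−11)/(11−9) = 3/2.
With δ = 2/3: need 1 − δ^K ≥ 3/2·(1−2/3)/(2/3), i.e. δ^K ≤ 0.2500.
Since (2/3)^3 = 0.2963 and (2/3)^4 = 0.1975, the smallest such K is 4.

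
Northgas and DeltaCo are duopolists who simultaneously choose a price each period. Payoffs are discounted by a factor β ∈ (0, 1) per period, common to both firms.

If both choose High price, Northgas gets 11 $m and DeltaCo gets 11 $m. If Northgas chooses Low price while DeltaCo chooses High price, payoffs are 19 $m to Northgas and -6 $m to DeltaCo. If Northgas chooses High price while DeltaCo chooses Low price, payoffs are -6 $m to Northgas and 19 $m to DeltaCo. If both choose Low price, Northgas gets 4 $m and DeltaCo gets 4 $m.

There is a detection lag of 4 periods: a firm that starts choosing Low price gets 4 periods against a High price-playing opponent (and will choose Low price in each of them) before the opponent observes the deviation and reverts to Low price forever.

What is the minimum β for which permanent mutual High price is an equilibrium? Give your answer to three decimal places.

The best deviation is to choose Low price for all 4 undetected periods, earning 19 each, then 4 forever once detected.
Deviation value: 19(1−β^4)/(1−β) + 4β^4/(1−β); cooperation value: 11/(1−β).
IC: 11 ≥ 19(1−β^4) + 4β^4 = 19 − 15β^4.
So β^4 ≥ 8/15, giving β ≥ (8/15)^(1/4) ≈ 0.855.

0.855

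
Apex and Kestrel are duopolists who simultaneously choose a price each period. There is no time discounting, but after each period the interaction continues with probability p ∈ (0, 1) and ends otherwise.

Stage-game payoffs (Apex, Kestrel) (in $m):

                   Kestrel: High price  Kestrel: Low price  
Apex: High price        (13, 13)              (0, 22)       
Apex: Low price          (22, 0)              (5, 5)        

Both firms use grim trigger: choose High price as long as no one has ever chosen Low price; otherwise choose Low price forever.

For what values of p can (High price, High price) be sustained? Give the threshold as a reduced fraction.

With no time discounting, the continuation probability p plays the role of the discount factor.
Grim-trigger IC: 13/(1−p) ≥ 22 + 5p/(1−p) ⇒ p ≥ (22−13)/(22−5) = 9/17.

9/17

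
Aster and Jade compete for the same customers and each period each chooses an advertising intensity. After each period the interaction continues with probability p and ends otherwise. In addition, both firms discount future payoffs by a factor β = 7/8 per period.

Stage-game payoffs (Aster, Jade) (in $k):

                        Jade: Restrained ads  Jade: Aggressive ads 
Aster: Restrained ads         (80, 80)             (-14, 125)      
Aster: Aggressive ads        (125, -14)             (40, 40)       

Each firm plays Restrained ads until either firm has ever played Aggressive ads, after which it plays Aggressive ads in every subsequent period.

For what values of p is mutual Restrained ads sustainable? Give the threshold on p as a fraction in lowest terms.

With continuation probability p and discount β, the effective per-period discount factor is βp.
Grim-trigger IC: βp ≥ (125−80)/(125−40) = 9/17.
So p ≥ (9/17)/(7/8) = 72/119.

72/119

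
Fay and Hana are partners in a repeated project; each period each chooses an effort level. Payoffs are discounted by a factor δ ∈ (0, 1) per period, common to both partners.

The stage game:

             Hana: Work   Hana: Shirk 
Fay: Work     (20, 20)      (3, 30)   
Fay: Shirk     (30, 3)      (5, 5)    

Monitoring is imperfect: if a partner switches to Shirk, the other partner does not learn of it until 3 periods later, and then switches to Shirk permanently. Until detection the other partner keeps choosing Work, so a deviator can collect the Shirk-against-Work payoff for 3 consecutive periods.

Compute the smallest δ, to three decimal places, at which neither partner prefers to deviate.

0.737

The best deviation is to choose Shirk for all 3 undetected periods, earning 30 each, then 5 forever once detected.
Deviation value: 30(1−δ^3)/(1−δ) + 5δ^3/(1−δ); cooperation value: 20/(1−δ).
IC: 20 ≥ 30(1−δ^3) + 5δ^3 = 30 − 25δ^3.
So δ^3 ≥ 10/25 = 2/5, giving δ ≥ (2/5)^(1/3) ≈ 0.737.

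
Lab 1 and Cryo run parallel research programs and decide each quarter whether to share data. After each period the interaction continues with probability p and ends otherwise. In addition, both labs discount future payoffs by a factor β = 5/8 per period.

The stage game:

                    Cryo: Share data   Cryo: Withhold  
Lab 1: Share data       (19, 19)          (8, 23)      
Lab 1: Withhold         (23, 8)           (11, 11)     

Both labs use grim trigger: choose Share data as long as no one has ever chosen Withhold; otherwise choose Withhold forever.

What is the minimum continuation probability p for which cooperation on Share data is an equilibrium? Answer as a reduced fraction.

8/15

With continuation probability p and discount β, the effective per-period discount factor is βp.
Grim-trigger IC: βp ≥ (23−19)/(23−11) = 1/3.
So p ≥ (1/3)/(5/8) = 8/15.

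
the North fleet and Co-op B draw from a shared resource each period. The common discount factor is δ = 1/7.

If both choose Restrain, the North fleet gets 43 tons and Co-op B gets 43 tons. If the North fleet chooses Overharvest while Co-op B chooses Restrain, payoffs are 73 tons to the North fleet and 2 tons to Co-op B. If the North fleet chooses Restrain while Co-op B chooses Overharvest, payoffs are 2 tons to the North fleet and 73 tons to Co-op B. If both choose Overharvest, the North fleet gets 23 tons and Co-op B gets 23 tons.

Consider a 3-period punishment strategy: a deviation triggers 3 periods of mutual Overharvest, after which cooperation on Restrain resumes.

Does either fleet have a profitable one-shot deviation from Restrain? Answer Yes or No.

Yes

IC: δ+…+δ^3 ≥ (73−43)/(43−23) = 3/2.
At δ = 1/7: partial sum = 0.1662 < 1.5000. Cooperation not sustainable.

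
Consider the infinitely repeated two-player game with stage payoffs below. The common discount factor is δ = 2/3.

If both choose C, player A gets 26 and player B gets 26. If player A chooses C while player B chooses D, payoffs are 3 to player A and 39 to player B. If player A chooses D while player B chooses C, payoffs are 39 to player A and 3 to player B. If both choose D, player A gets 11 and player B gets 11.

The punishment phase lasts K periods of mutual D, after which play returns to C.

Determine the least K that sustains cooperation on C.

2

No profitable deviation requires (26−11)(δ+…+δ^K) ≥ 39−26, i.e. δ+…+δ^K ≥ 13/15 ≈ 0.8667.
With δ = 2/3, the partial sums are K=1: 0.6667, K=2: 1.1111.
K = 2 is the first length at which the sum reaches 0.8667.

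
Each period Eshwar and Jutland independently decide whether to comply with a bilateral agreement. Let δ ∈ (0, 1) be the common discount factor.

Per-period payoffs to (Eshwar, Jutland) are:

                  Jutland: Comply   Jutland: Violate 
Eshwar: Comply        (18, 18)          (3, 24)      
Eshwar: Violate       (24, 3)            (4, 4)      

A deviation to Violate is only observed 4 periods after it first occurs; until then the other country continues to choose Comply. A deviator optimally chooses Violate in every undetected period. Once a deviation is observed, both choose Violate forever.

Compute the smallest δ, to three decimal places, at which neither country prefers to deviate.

0.740

Deviating for the 4 undetected periods gains 24−18 = 6 per period over cooperation, then loses 18−4 = 14 per period forever once punishment starts.
Gain: 6(1 + δ + … + δ^3); loss: 14·δ^4/(1−δ).
No profitable deviation ⇔ 6(1−δ^4) ≤ 14·δ^4, i.e. δ^4 ≥ 6/(6+14) = 3/10.
Hence δ ≥ (3/10)^(1/4) ≈ 0.740.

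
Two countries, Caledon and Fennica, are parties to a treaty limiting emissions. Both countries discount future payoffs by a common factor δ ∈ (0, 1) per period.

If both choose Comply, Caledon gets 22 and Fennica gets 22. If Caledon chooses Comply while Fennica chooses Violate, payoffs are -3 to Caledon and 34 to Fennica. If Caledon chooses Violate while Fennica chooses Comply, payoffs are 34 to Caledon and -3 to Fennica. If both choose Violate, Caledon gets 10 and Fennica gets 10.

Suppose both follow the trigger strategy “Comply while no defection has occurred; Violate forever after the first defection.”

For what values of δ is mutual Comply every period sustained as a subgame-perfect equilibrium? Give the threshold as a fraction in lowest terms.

1/2

22/(1−δ) ≥ 34 + 10δ/(1−δ)
22 ≥ 34 − 24δ
δ ≥ 12/24 = 1/2.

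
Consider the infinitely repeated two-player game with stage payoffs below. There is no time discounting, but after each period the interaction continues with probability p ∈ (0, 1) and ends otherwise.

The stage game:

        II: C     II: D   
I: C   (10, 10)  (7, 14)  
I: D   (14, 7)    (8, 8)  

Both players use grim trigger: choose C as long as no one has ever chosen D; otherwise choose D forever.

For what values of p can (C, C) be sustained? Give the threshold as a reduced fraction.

2/3

With no time discounting, the continuation probability p plays the role of the discount factor.
Grim-trigger IC: 10/(1−p) ≥ 14 + 8p/(1−p) ⇒ p ≥ (14−10)/(14−8) = 2/3.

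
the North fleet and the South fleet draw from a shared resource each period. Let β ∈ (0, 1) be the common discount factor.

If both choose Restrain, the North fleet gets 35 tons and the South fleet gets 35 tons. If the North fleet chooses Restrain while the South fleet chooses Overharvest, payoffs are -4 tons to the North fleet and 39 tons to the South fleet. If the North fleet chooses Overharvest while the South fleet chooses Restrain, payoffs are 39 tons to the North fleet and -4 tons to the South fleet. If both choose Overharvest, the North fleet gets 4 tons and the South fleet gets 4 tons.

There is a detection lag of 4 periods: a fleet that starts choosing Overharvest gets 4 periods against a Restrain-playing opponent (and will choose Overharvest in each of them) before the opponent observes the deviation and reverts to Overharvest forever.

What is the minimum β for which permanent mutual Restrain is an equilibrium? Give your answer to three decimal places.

Deviating for the 4 undetected periods gains 39−35 = 4 per period over cooperation, then loses 35−4 = 31 per period forever once punishment starts.
Gain: 4(1 + β + … + β^3); loss: 31·β^4/(1−β).
No profitable deviation ⇔ 4(1−β^4) ≤ 31·β^4, i.e. β^4 ≥ 4/(4+31) = 4/35.
Hence β ≥ (4/35)^(1/4) ≈ 0.581.

0.581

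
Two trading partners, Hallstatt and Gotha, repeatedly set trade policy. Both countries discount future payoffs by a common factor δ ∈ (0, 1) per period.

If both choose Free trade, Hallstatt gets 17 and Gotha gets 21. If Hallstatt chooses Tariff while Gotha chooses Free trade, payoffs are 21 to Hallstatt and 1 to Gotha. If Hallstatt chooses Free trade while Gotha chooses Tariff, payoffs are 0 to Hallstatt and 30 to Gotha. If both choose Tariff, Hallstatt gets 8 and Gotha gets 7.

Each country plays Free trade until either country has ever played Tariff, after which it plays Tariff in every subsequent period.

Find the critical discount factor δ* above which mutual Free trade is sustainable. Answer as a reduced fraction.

9/23

Hallstatt: cooperation gives 17 each period; deviation gives 21 once then 8 forever.
  17/(1−δ) ≥ 21 + 8δ/(1−δ) ⇒ δ ≥ 4/13.
Gotha: cooperation gives 21 each period; deviation gives 30 once then 7 forever.
  δ ≥ 9/23.
Both must hold, so the binding constraint is Gotha's: δ ≥ 9/23.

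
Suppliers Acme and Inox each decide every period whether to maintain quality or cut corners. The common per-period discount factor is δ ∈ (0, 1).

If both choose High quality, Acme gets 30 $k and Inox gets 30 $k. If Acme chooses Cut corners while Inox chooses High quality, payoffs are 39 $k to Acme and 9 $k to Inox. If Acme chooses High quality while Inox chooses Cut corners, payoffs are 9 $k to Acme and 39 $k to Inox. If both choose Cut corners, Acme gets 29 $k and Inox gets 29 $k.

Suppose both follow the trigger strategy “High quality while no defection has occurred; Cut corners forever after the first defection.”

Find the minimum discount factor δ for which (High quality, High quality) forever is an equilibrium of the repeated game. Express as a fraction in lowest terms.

9/10

30/(1−δ) ≥ 39 + 29δ/(1−δ)
30 ≥ 39 − 10δ
δ ≥ 9/10.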